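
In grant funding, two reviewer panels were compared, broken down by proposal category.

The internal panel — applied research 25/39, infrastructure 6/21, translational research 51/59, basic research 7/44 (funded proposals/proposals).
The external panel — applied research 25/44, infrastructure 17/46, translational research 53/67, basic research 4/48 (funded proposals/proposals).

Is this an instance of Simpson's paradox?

Applied research: the internal panel 25/39 = 64.1%, the external panel 25/44 = 56.8% → the internal panel
Infrastructure: the internal panel 6/21 = 28.6%, the external panel 17/46 = 37.0% → the external panel
Translational research: the internal panel 51/59 = 86.4%, the external panel 53/67 = 79.1% → the internal panel
Basic research: the internal panel 7/44 = 15.9%, the external panel 4/48 = 8.3% → the internal panel
Overall: the internal panel 89/163 = 54.6%, the external panel 99/205 = 48.3% → the internal panel
Neither sweeps: the internal panel wins 3 of 4 groups, the external panel wins 1. The internal panel wins overall but not every group — no Simpson reversal.

No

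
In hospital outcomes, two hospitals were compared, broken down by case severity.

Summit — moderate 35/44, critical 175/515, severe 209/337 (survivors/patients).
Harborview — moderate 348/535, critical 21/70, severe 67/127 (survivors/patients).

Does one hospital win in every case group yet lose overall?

Yes

Moderate: Summit 35/44 = 79.5%, Harborview 348/535 = 65.0% → Summit
Critical: Summit 175/515 = 34.0%, Harborview 21/70 = 30.0% → Summit
Severe: Summit 209/337 = 62.0%, Harborview 67/127 = 52.8% → Summit
Overall: Summit 419/896 = 46.8%, Harborview 436/732 = 59.6% → Harborview
Summit wins each case group but Harborview wins overall — the comparison reverses. Summit's patients skew toward critical, which has a lower base rate.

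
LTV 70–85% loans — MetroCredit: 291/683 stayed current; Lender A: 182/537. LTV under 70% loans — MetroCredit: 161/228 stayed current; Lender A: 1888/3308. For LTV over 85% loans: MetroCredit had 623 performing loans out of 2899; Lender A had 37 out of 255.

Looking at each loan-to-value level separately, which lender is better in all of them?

LTV 70–85%: MetroCredit 291/683 = 42.6%, Lender A 182/537 = 33.9% → MetroCredit
LTV under 70%: MetroCredit 161/228 = 70.6%, Lender A 1888/3308 = 57.1% → MetroCredit
LTV over 85%: MetroCredit 623/2899 = 21.5%, Lender A 37/255 = 14.5% → MetroCredit
MetroCredit has the higher rate in all 3 groups.

MetroCredit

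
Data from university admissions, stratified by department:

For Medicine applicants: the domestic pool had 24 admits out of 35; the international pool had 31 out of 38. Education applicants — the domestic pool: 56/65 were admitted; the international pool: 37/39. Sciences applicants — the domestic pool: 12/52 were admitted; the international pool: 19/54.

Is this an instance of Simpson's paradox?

Medicine: the domestic pool 24/35 = 68.6%, the international pool 31/38 = 81.6% → the international pool
Education: the domestic pool 56/65 = 86.2%, the international pool 37/39 = 94.9% → the international pool
Sciences: the domestic pool 12/52 = 23.1%, the international pool 19/54 = 35.2% → the international pool
Overall: the domestic pool 92/152 = 60.5%, the international pool 87/131 = 66.4% → the international pool
The international pool wins overall and in every department group — no reversal.

No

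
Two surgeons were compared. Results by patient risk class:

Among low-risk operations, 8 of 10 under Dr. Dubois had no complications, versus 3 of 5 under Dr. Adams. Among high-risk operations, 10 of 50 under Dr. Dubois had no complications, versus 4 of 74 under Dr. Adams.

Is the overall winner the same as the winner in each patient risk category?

Low-risk: Dr. Dubois 8/10 = 80.0%, Dr. Adams 3/5 = 60.0% → Dr. Dubois
High-risk: Dr. Dubois 10/50 = 20.0%, Dr. Adams 4/74 = 5.4% → Dr. Dubois
Overall: Dr. Dubois 18/60 = 30.0%, Dr. Adams 7/79 = 8.9% → Dr. Dubois
Dr. Dubois wins overall and in every patient risk group — no reversal.

Yes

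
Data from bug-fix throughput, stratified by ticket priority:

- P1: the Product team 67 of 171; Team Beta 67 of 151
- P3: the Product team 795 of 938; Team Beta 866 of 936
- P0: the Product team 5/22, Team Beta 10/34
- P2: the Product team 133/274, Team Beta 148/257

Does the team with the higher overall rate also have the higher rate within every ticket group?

Yes

P1: the Product team 67/171 = 39.2%, Team Beta 67/151 = 44.4% → Team Beta
P3: the Product team 795/938 = 84.8%, Team Beta 866/936 = 92.5% → Team Beta
P0: the Product team 5/22 = 22.7%, Team Beta 10/34 = 29.4% → Team Beta
P2: the Product team 133/274 = 48.5%, Team Beta 148/257 = 57.6% → Team Beta
Overall: the Product team 1000/1405 = 71.2%, Team Beta 1091/1378 = 79.2% → Team Beta
Team Beta wins overall and in every ticket group — no reversal.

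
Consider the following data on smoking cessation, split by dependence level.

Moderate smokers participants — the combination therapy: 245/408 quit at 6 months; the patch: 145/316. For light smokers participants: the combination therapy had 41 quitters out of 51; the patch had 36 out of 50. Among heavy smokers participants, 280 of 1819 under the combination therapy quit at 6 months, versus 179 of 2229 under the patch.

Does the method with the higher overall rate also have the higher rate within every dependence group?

Moderate smokers: the combination therapy 245/408 = 60.0%, the patch 145/316 = 45.9% → the combination therapy
Light smokers: the combination therapy 41/51 = 80.4%, the patch 36/50 = 72.0% → the combination therapy
Heavy smokers: the combination therapy 280/1819 = 15.4%, the patch 179/2229 = 8.0% → the combination therapy
Overall: the combination therapy 566/2278 = 24.8%, the patch 360/2595 = 13.9% → the combination therapy
The combination therapy wins overall and in every dependence group — no reversal.

Yes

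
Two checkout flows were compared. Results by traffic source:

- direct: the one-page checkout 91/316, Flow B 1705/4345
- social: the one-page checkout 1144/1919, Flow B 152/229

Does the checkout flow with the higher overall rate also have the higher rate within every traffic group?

Direct: the one-page checkout 91/316 = 28.8%, Flow B 1705/4345 = 39.2% → Flow B
Social: the one-page checkout 1144/1919 = 59.6%, Flow B 152/229 = 66.4% → Flow B
Overall: the one-page checkout 1235/2235 = 55.3%, Flow B 1857/4574 = 40.6% → the one-page checkout
Flow B wins each traffic group but the one-page checkout wins overall — the comparison reverses. Flow B's sessions skew toward direct, which has a lower base rate.

No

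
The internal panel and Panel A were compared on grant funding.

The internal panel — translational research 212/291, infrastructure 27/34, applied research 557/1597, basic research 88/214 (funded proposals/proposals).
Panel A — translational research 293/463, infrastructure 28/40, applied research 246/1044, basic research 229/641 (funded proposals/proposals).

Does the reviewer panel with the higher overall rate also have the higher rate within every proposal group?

Translational research: the internal panel 212/291 = 72.9%, Panel A 293/463 = 63.3% → the internal panel
Infrastructure: the internal panel 27/34 = 79.4%, Panel A 28/40 = 70.0% → the internal panel
Applied research: the internal panel 557/1597 = 34.9%, Panel A 246/1044 = 23.6% → the internal panel
Basic research: the internal panel 88/214 = 41.1%, Panel A 229/641 = 35.7% → the internal panel
Overall: the internal panel 884/2136 = 41.4%, Panel A 796/2188 = 36.4% → the internal panel
The internal panel wins overall and in every proposal group — no reversal.

Yes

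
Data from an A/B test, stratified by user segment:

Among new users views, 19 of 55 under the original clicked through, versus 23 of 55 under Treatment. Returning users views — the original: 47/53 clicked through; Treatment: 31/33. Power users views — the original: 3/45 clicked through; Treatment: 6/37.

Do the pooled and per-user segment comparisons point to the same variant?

Yes

New users: the original 19/55 = 34.5%, Treatment 23/55 = 41.8% → Treatment
Returning users: the original 47/53 = 88.7%, Treatment 31/33 = 93.9% → Treatment
Power users: the original 3/45 = 6.7%, Treatment 6/37 = 16.2% → Treatment
Overall: the original 69/153 = 45.1%, Treatment 60/125 = 48.0% → Treatment
Treatment wins overall and in every user group — no reversal.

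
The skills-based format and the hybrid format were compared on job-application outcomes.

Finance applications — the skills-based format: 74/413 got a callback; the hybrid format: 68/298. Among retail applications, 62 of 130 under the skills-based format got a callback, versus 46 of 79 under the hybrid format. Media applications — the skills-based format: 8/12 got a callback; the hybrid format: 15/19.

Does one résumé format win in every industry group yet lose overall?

No

Finance: the skills-based format 74/413 = 17.9%, the hybrid format 68/298 = 22.8% → the hybrid format
Retail: the skills-based format 62/130 = 47.7%, the hybrid format 46/79 = 58.2% → the hybrid format
Media: the skills-based format 8/12 = 66.7%, the hybrid format 15/19 = 78.9% → the hybrid format
Overall: the skills-based format 144/555 = 25.9%, the hybrid format 129/396 = 32.6% → the hybrid format
The hybrid format wins overall and in every industry group — no reversal.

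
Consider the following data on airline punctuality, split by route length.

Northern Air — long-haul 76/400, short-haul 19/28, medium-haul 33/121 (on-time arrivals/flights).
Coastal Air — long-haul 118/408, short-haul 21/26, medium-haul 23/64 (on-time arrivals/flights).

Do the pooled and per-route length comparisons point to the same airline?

Long-haul: Northern Air 76/400 = 19.0%, Coastal Air 118/408 = 28.9% → Coastal Air
Short-haul: Northern Air 19/28 = 67.9%, Coastal Air 21/26 = 80.8% → Coastal Air
Medium-haul: Northern Air 33/121 = 27.3%, Coastal Air 23/64 = 35.9% → Coastal Air
Overall: Northern Air 128/549 = 23.3%, Coastal Air 162/498 = 32.5% → Coastal Air
Coastal Air wins overall and in every route group — no reversal.

Yes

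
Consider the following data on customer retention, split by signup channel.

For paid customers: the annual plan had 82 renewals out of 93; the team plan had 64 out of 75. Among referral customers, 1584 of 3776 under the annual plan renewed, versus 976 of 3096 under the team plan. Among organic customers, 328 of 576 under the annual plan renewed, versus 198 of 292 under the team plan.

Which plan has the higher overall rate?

the annual plan

Paid: the annual plan 82/93 = 88.2%, the team plan 64/75 = 85.3% → the annual plan
Referral: the annual plan 1584/3776 = 41.9%, the team plan 976/3096 = 31.5% → the annual plan
Organic: the annual plan 328/576 = 56.9%, the team plan 198/292 = 67.8% → the team plan
Overall: the annual plan 1994/4445 = 44.9%, the team plan 1238/3463 = 35.7% → the annual plan
(Neither sweeps every signup group, but the annual plan has the higher pooled rate.)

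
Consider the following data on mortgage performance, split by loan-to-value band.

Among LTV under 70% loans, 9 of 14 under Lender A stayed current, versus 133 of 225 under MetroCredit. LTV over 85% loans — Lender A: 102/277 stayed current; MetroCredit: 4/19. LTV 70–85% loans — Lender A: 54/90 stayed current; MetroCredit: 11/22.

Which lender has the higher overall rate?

MetroCredit

LTV under 70%: Lender A 9/14 = 64.3%, MetroCredit 133/225 = 59.1% → Lender A
LTV over 85%: Lender A 102/277 = 36.8%, MetroCredit 4/19 = 21.1% → Lender A
LTV 70–85%: Lender A 54/90 = 60.0%, MetroCredit 11/22 = 50.0% → Lender A
Overall: Lender A 165/381 = 43.3%, MetroCredit 148/266 = 55.6% → MetroCredit
(Lender A wins every loan-to-value group but MetroCredit wins overall — Lender A's loans skew toward the low-rate LTV over 85% group.)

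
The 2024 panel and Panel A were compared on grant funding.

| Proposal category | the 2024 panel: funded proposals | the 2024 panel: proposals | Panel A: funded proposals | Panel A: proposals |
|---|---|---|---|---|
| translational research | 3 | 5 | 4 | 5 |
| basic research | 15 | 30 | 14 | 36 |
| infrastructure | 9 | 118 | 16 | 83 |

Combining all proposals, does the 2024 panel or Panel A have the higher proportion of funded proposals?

Translational research: the 2024 panel 3/5 = 60.0%, Panel A 4/5 = 80.0% → Panel A
Basic research: the 2024 panel 15/30 = 50.0%, Panel A 14/36 = 38.9% → the 2024 panel
Infrastructure: the 2024 panel 9/118 = 7.6%, Panel A 16/83 = 19.3% → Panel A
Overall: the 2024 panel 27/153 = 17.6%, Panel A 34/124 = 27.4% → Panel A
(Neither sweeps every proposal group, but Panel A has the higher pooled rate.)

Panel A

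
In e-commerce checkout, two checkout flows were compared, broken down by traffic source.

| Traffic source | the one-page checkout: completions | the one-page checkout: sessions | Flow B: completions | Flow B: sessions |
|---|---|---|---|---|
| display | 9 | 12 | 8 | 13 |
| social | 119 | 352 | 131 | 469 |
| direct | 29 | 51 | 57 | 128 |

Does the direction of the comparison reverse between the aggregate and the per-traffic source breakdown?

No

Display: the one-page checkout 9/12 = 75.0%, Flow B 8/13 = 61.5% → the one-page checkout
Social: the one-page checkout 119/352 = 33.8%, Flow B 131/469 = 27.9% → the one-page checkout
Direct: the one-page checkout 29/51 = 56.9%, Flow B 57/128 = 44.5% → the one-page checkout
Overall: the one-page checkout 157/415 = 37.8%, Flow B 196/610 = 32.1% → the one-page checkout
The one-page checkout wins overall and in every traffic group — no reversal.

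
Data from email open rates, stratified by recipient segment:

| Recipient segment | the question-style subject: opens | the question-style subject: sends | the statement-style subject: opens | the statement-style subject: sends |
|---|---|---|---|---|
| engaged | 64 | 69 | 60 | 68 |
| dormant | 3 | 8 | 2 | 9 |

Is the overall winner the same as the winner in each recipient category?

Yes

Engaged: the question-style subject 64/69 = 92.8%, the statement-style subject 60/68 = 88.2% → the question-style subject
Dormant: the question-style subject 3/8 = 37.5%, the statement-style subject 2/9 = 22.2% → the question-style subject
Overall: the question-style subject 67/77 = 87.0%, the statement-style subject 62/77 = 80.5% → the question-style subject
The question-style subject wins overall and in every recipient group — no reversal.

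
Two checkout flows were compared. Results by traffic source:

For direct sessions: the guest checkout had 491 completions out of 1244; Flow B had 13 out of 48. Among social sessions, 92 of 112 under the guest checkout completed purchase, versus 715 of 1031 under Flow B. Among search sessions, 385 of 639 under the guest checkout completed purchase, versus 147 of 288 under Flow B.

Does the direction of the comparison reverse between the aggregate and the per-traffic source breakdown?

Yes

Direct: the guest checkout 491/1244 = 39.5%, Flow B 13/48 = 27.1% → the guest checkout
Social: the guest checkout 92/112 = 82.1%, Flow B 715/1031 = 69.4% → the guest checkout
Search: the guest checkout 385/639 = 60.3%, Flow B 147/288 = 51.0% → the guest checkout
Overall: the guest checkout 968/1995 = 48.5%, Flow B 875/1367 = 64.0% → Flow B
The guest checkout wins each traffic group but Flow B wins overall — the comparison reverses. The guest checkout's sessions skew toward direct, which has a lower base rate.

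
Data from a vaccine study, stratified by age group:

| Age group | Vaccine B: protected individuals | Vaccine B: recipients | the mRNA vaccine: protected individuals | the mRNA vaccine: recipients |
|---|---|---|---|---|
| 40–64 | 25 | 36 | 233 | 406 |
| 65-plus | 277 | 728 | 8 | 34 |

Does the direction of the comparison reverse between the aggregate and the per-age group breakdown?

40–64: Vaccine B 25/36 = 69.4%, the mRNA vaccine 233/406 = 57.4% → Vaccine B
65-plus: Vaccine B 277/728 = 38.0%, the mRNA vaccine 8/34 = 23.5% → Vaccine B
Overall: Vaccine B 302/764 = 39.5%, the mRNA vaccine 241/440 = 54.8% → the mRNA vaccine
Vaccine B wins each age group but the mRNA vaccine wins overall — the comparison reverses. Vaccine B's recipients skew toward 65-plus, which has a lower base rate.

Yes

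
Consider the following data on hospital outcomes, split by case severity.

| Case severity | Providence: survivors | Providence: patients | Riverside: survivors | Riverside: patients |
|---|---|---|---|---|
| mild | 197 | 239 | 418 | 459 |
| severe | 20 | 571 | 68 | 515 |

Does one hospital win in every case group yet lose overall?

Mild: Providence 197/239 = 82.4%, Riverside 418/459 = 91.1% → Riverside
Severe: Providence 20/571 = 3.5%, Riverside 68/515 = 13.2% → Riverside
Overall: Providence 217/810 = 26.8%, Riverside 486/974 = 49.9% → Riverside
Riverside wins overall and in every case group — no reversal.

No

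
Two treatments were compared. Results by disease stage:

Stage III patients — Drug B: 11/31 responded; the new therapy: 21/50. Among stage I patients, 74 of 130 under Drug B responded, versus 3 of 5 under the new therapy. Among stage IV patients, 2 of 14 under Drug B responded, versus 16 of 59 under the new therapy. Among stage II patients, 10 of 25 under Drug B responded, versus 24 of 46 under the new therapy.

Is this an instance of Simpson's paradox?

Stage III: Drug B 11/31 = 35.5%, the new therapy 21/50 = 42.0% → the new therapy
Stage I: Drug B 74/130 = 56.9%, the new therapy 3/5 = 60.0% → the new therapy
Stage IV: Drug B 2/14 = 14.3%, the new therapy 16/59 = 27.1% → the new therapy
Stage II: Drug B 10/25 = 40.0%, the new therapy 24/46 = 52.2% → the new therapy
Overall: Drug B 97/200 = 48.5%, the new therapy 64/160 = 40.0% → Drug B
The new therapy wins each disease group but Drug B wins overall — the comparison reverses. The new therapy's patients skew toward stage IV, which has a lower base rate.

Yes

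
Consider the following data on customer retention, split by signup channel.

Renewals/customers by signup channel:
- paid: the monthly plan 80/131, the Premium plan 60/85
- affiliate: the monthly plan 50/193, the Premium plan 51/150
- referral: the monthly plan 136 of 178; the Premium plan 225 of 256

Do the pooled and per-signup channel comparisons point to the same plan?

Paid: the monthly plan 80/131 = 61.1%, the Premium plan 60/85 = 70.6% → the Premium plan
Affiliate: the monthly plan 50/193 = 25.9%, the Premium plan 51/150 = 34.0% → the Premium plan
Referral: the monthly plan 136/178 = 76.4%, the Premium plan 225/256 = 87.9% → the Premium plan
Overall: the monthly plan 266/502 = 53.0%, the Premium plan 336/491 = 68.4% → the Premium plan
The Premium plan wins overall and in every signup group — no reversal.

Yes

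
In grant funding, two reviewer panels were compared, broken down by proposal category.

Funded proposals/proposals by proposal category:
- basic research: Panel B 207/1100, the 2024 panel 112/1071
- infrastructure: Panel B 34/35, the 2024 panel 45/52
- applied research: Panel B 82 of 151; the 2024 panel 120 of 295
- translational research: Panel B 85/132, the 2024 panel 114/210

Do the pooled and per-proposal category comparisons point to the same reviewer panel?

Yes

Basic research: Panel B 207/1100 = 18.8%, the 2024 panel 112/1071 = 10.5% → Panel B
Infrastructure: Panel B 34/35 = 97.1%, the 2024 panel 45/52 = 86.5% → Panel B
Applied research: Panel B 82/151 = 54.3%, the 2024 panel 120/295 = 40.7% → Panel B
Translational research: Panel B 85/132 = 64.4%, the 2024 panel 114/210 = 54.3% → Panel B
Overall: Panel B 408/1418 = 28.8%, the 2024 panel 391/1628 = 24.0% → Panel B
Panel B wins overall and in every proposal group — no reversal.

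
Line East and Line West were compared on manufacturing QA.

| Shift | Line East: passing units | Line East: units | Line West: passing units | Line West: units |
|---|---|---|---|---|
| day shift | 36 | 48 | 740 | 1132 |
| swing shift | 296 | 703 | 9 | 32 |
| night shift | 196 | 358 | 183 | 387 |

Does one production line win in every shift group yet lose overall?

Day shift: Line East 36/48 = 75.0%, Line West 740/1132 = 65.4% → Line East
Swing shift: Line East 296/703 = 42.1%, Line West 9/32 = 28.1% → Line East
Night shift: Line East 196/358 = 54.7%, Line West 183/387 = 47.3% → Line East
Overall: Line East 528/1109 = 47.6%, Line West 932/1551 = 60.1% → Line West
Line East wins each shift group but Line West wins overall — the comparison reverses. Line East's units skew toward swing shift, which has a lower base rate.

Yes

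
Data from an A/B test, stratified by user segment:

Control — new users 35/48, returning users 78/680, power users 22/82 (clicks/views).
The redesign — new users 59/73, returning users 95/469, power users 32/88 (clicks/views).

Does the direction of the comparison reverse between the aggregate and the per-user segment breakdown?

New users: Control 35/48 = 72.9%, the redesign 59/73 = 80.8% → the redesign
Returning users: Control 78/680 = 11.5%, the redesign 95/469 = 20.3% → the redesign
Power users: Control 22/82 = 26.8%, the redesign 32/88 = 36.4% → the redesign
Overall: Control 135/810 = 16.7%, the redesign 186/630 = 29.5% → the redesign
The redesign wins overall and in every user group — no reversal.

No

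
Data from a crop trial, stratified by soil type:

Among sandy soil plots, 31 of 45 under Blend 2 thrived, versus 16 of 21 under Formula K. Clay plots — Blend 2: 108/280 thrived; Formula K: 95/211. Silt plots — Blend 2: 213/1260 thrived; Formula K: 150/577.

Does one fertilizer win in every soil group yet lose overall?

No

Sandy soil: Blend 2 31/45 = 68.9%, Formula K 16/21 = 76.2% → Formula K
Clay: Blend 2 108/280 = 38.6%, Formula K 95/211 = 45.0% → Formula K
Silt: Blend 2 213/1260 = 16.9%, Formula K 150/577 = 26.0% → Formula K
Overall: Blend 2 352/1585 = 22.2%, Formula K 261/809 = 32.3% → Formula K
Formula K wins overall and in every soil group — no reversal.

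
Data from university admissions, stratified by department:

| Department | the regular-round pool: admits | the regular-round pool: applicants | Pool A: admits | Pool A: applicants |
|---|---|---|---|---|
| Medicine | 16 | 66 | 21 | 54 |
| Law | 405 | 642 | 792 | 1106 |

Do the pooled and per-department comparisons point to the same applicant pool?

Medicine: the regular-round pool 16/66 = 24.2%, Pool A 21/54 = 38.9% → Pool A
Law: the regular-round pool 405/642 = 63.1%, Pool A 792/1106 = 71.6% → Pool A
Overall: the regular-round pool 421/708 = 59.5%, Pool A 813/1160 = 70.1% → Pool A
Pool A wins overall and in every department group — no reversal.

Yes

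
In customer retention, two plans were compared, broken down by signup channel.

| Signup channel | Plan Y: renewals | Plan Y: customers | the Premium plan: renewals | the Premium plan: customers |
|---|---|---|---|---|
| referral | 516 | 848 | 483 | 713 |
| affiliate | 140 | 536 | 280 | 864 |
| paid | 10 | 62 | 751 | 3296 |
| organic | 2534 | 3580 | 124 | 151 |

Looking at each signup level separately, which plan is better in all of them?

the Premium plan

Referral: Plan Y 516/848 = 60.8%, the Premium plan 483/713 = 67.7% → the Premium plan
Affiliate: Plan Y 140/536 = 26.1%, the Premium plan 280/864 = 32.4% → the Premium plan
Paid: Plan Y 10/62 = 16.1%, the Premium plan 751/3296 = 22.8% → the Premium plan
Organic: Plan Y 2534/3580 = 70.8%, the Premium plan 124/151 = 82.1% → the Premium plan
The Premium plan has the higher rate in all 4 groups.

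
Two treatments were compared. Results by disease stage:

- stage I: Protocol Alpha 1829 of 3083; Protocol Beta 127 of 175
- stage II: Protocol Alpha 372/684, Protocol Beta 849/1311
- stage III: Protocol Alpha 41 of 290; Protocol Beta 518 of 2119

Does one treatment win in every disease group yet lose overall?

Yes

Stage I: Protocol Alpha 1829/3083 = 59.3%, Protocol Beta 127/175 = 72.6% → Protocol Beta
Stage II: Protocol Alpha 372/684 = 54.4%, Protocol Beta 849/1311 = 64.8% → Protocol Beta
Stage III: Protocol Alpha 41/290 = 14.1%, Protocol Beta 518/2119 = 24.4% → Protocol Beta
Overall: Protocol Alpha 2242/4057 = 55.3%, Protocol Beta 1494/3605 = 41.4% → Protocol Alpha
Protocol Beta wins each disease group but Protocol Alpha wins overall — the comparison reverses. Protocol Beta's patients skew toward stage III, which has a lower base rate.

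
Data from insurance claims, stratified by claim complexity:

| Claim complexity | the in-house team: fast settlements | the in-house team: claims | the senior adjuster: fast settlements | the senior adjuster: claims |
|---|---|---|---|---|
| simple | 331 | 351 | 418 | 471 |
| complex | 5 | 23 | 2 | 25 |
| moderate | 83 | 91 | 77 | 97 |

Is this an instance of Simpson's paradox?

Simple: the in-house team 331/351 = 94.3%, the senior adjuster 418/471 = 88.7% → the in-house team
Complex: the in-house team 5/23 = 21.7%, the senior adjuster 2/25 = 8.0% → the in-house team
Moderate: the in-house team 83/91 = 91.2%, the senior adjuster 77/97 = 79.4% → the in-house team
Overall: the in-house team 419/465 = 90.1%, the senior adjuster 497/593 = 83.8% → the in-house team
The in-house team wins overall and in every claim group — no reversal.

No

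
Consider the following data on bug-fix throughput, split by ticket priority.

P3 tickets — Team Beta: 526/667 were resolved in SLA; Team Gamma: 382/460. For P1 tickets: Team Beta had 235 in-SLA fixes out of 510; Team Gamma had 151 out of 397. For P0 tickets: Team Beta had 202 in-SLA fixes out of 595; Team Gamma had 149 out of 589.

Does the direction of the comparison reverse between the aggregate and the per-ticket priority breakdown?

No

P3: Team Beta 526/667 = 78.9%, Team Gamma 382/460 = 83.0% → Team Gamma
P1: Team Beta 235/510 = 46.1%, Team Gamma 151/397 = 38.0% → Team Beta
P0: Team Beta 202/595 = 33.9%, Team Gamma 149/589 = 25.3% → Team Beta
Overall: Team Beta 963/1772 = 54.3%, Team Gamma 682/1446 = 47.2% → Team Beta
Neither sweeps: Team Beta wins 2 of 3 groups, Team Gamma wins 1. Team Beta wins overall but not every group — no Simpson reversal.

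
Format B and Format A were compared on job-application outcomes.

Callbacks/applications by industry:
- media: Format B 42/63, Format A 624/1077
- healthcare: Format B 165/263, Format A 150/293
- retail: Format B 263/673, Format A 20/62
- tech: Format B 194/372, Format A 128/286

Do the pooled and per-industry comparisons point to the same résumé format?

Media: Format B 42/63 = 66.7%, Format A 624/1077 = 57.9% → Format B
Healthcare: Format B 165/263 = 62.7%, Format A 150/293 = 51.2% → Format B
Retail: Format B 263/673 = 39.1%, Format A 20/62 = 32.3% → Format B
Tech: Format B 194/372 = 52.2%, Format A 128/286 = 44.8% → Format B
Overall: Format B 664/1371 = 48.4%, Format A 922/1718 = 53.7% → Format A
Format B wins each industry group but Format A wins overall — the comparison reverses. Format B's applications skew toward retail, which has a lower base rate.

No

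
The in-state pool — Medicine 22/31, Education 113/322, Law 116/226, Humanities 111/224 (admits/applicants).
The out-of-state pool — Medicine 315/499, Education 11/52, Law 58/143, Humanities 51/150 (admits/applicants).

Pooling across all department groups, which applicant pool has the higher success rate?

Medicine: the in-state pool 22/31 = 71.0%, the out-of-state pool 315/499 = 63.1% → the in-state pool
Education: the in-state pool 113/322 = 35.1%, the out-of-state pool 11/52 = 21.2% → the in-state pool
Law: the in-state pool 116/226 = 51.3%, the out-of-state pool 58/143 = 40.6% → the in-state pool
Humanities: the in-state pool 111/224 = 49.6%, the out-of-state pool 51/150 = 34.0% → the in-state pool
Overall: the in-state pool 362/803 = 45.1%, the out-of-state pool 435/844 = 51.5% → the out-of-state pool
(The in-state pool wins every department group but the out-of-state pool wins overall — the in-state pool's applicants skew toward the low-rate Education group.)

the out-of-state pool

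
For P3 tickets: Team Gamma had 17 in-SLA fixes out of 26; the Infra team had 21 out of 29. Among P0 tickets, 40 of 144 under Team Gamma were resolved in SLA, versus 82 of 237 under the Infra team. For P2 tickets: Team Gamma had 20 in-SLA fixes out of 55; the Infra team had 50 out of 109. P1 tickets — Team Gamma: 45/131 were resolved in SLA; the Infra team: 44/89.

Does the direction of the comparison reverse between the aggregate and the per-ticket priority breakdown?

P3: Team Gamma 17/26 = 65.4%, the Infra team 21/29 = 72.4% → the Infra team
P0: Team Gamma 40/144 = 27.8%, the Infra team 82/237 = 34.6% → the Infra team
P2: Team Gamma 20/55 = 36.4%, the Infra team 50/109 = 45.9% → the Infra team
P1: Team Gamma 45/131 = 34.4%, the Infra team 44/89 = 49.4% → the Infra team
Overall: Team Gamma 122/356 = 34.3%, the Infra team 197/464 = 42.5% → the Infra team
The Infra team wins overall and in every ticket group — no reversal.

No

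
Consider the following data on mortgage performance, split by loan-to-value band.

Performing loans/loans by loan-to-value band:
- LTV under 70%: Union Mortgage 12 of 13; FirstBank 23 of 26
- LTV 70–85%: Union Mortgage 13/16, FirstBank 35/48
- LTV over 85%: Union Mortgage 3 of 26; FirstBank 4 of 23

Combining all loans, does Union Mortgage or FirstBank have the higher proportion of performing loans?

LTV under 70%: Union Mortgage 12/13 = 92.3%, FirstBank 23/26 = 88.5% → Union Mortgage
LTV 70–85%: Union Mortgage 13/16 = 81.2%, FirstBank 35/48 = 72.9% → Union Mortgage
LTV over 85%: Union Mortgage 3/26 = 11.5%, FirstBank 4/23 = 17.4% → FirstBank
Overall: Union Mortgage 28/55 = 50.9%, FirstBank 62/97 = 63.9% → FirstBank
(Neither sweeps every loan-to-value group, but FirstBank has the higher pooled rate.)

FirstBank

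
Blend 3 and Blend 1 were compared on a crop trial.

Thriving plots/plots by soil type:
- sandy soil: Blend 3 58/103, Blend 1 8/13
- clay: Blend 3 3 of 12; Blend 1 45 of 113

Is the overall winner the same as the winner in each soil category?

Sandy soil: Blend 3 58/103 = 56.3%, Blend 1 8/13 = 61.5% → Blend 1
Clay: Blend 3 3/12 = 25.0%, Blend 1 45/113 = 39.8% → Blend 1
Overall: Blend 3 61/115 = 53.0%, Blend 1 53/126 = 42.1% → Blend 3
Blend 1 wins each soil group but Blend 3 wins overall — the comparison reverses. Blend 1's plots skew toward clay, which has a lower base rate.

No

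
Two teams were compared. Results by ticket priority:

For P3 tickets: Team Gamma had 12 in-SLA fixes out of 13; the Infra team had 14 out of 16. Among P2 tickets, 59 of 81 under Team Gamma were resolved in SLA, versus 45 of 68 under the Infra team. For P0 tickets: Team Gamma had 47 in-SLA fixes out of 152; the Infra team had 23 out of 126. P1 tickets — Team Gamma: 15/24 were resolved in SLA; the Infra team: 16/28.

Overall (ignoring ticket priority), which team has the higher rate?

P3: Team Gamma 12/13 = 92.3%, the Infra team 14/16 = 87.5% → Team Gamma
P2: Team Gamma 59/81 = 72.8%, the Infra team 45/68 = 66.2% → Team Gamma
P0: Team Gamma 47/152 = 30.9%, the Infra team 23/126 = 18.3% → Team Gamma
P1: Team Gamma 15/24 = 62.5%, the Infra team 16/28 = 57.1% → Team Gamma
Overall: Team Gamma 133/270 = 49.3%, the Infra team 98/238 = 41.2% → Team Gamma

Team Gamma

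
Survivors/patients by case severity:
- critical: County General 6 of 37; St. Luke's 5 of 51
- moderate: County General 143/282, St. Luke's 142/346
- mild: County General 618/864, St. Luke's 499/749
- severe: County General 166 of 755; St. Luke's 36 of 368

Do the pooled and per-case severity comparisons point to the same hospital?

Critical: County General 6/37 = 16.2%, St. Luke's 5/51 = 9.8% → County General
Moderate: County General 143/282 = 50.7%, St. Luke's 142/346 = 41.0% → County General
Mild: County General 618/864 = 71.5%, St. Luke's 499/749 = 66.6% → County General
Severe: County General 166/755 = 22.0%, St. Luke's 36/368 = 9.8% → County General
Overall: County General 933/1938 = 48.1%, St. Luke's 682/1514 = 45.0% → County General
County General wins overall and in every case group — no reversal.

Yes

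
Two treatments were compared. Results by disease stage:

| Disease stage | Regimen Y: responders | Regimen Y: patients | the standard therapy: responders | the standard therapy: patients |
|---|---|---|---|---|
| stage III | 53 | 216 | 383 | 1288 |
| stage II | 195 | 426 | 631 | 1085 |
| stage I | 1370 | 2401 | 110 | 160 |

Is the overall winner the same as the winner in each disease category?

No

Stage III: Regimen Y 53/216 = 24.5%, the standard therapy 383/1288 = 29.7% → the standard therapy
Stage II: Regimen Y 195/426 = 45.8%, the standard therapy 631/1085 = 58.2% → the standard therapy
Stage I: Regimen Y 1370/2401 = 57.1%, the standard therapy 110/160 = 68.8% → the standard therapy
Overall: Regimen Y 1618/3043 = 53.2%, the standard therapy 1124/2533 = 44.4% → Regimen Y
The standard therapy wins each disease group but Regimen Y wins overall — the comparison reverses. The standard therapy's patients skew toward stage III, which has a lower base rate.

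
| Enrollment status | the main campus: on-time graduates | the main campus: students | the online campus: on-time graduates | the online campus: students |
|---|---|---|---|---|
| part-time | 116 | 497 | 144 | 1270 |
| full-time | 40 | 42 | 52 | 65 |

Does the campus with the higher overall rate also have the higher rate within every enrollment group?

Part-time: the main campus 116/497 = 23.3%, the online campus 144/1270 = 11.3% → the main campus
Full-time: the main campus 40/42 = 95.2%, the online campus 52/65 = 80.0% → the main campus
Overall: the main campus 156/539 = 28.9%, the online campus 196/1335 = 14.7% → the main campus
The main campus wins overall and in every enrollment group — no reversal.

Yes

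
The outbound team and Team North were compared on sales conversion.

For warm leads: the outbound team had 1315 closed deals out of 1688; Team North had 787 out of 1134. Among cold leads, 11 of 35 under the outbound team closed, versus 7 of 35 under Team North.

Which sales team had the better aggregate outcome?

the outbound team

Warm: the outbound team 1315/1688 = 77.9%, Team North 787/1134 = 69.4% → the outbound team
Cold: the outbound team 11/35 = 31.4%, Team North 7/35 = 20.0% → the outbound team
Overall: the outbound team 1326/1723 = 77.0%, Team North 794/1169 = 67.9% → the outbound team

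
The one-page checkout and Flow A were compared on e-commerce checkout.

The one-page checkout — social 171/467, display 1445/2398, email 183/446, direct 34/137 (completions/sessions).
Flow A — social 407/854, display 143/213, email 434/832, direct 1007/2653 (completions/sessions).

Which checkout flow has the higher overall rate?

Social: the one-page checkout 171/467 = 36.6%, Flow A 407/854 = 47.7% → Flow A
Display: the one-page checkout 1445/2398 = 60.3%, Flow A 143/213 = 67.1% → Flow A
Email: the one-page checkout 183/446 = 41.0%, Flow A 434/832 = 52.2% → Flow A
Direct: the one-page checkout 34/137 = 24.8%, Flow A 1007/2653 = 38.0% → Flow A
Overall: the one-page checkout 1833/3448 = 53.2%, Flow A 1991/4552 = 43.7% → the one-page checkout
(Flow A wins every traffic group but the one-page checkout wins overall — Flow A's sessions skew toward the low-rate direct group.)

the one-page checkout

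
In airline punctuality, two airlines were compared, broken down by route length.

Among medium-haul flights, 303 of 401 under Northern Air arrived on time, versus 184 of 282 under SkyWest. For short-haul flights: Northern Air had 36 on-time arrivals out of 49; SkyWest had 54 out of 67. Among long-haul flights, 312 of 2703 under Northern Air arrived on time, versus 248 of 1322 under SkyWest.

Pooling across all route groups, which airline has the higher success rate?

Medium-haul: Northern Air 303/401 = 75.6%, SkyWest 184/282 = 65.2% → Northern Air
Short-haul: Northern Air 36/49 = 73.5%, SkyWest 54/67 = 80.6% → SkyWest
Long-haul: Northern Air 312/2703 = 11.5%, SkyWest 248/1322 = 18.8% → SkyWest
Overall: Northern Air 651/3153 = 20.6%, SkyWest 486/1671 = 29.1% → SkyWest
(Neither sweeps every route group, but SkyWest has the higher pooled rate.)

SkyWest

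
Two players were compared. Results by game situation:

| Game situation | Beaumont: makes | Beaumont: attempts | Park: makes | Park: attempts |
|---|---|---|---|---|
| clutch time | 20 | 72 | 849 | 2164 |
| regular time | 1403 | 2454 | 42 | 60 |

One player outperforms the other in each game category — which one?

Park

Clutch time: Beaumont 20/72 = 27.8%, Park 849/2164 = 39.2% → Park
Regular time: Beaumont 1403/2454 = 57.2%, Park 42/60 = 70.0% → Park
Park has the higher rate in both groups.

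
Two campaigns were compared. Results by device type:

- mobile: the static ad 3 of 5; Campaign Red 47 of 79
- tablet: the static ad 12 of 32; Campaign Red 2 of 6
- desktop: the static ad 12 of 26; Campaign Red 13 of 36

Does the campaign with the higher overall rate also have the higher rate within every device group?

No

Mobile: the static ad 3/5 = 60.0%, Campaign Red 47/79 = 59.5% → the static ad
Tablet: the static ad 12/32 = 37.5%, Campaign Red 2/6 = 33.3% → the static ad
Desktop: the static ad 12/26 = 46.2%, Campaign Red 13/36 = 36.1% → the static ad
Overall: the static ad 27/63 = 42.9%, Campaign Red 62/121 = 51.2% → Campaign Red
The static ad wins each device group but Campaign Red wins overall — the comparison reverses. The static ad's impressions skew toward tablet, which has a lower base rate.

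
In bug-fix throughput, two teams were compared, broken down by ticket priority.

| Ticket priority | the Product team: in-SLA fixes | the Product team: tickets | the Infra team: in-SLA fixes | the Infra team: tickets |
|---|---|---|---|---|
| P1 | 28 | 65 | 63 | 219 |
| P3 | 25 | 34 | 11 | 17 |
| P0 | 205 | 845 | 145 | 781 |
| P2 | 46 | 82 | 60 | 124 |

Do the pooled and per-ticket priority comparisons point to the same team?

P1: the Product team 28/65 = 43.1%, the Infra team 63/219 = 28.8% → the Product team
P3: the Product team 25/34 = 73.5%, the Infra team 11/17 = 64.7% → the Product team
P0: the Product team 205/845 = 24.3%, the Infra team 145/781 = 18.6% → the Product team
P2: the Product team 46/82 = 56.1%, the Infra team 60/124 = 48.4% → the Product team
Overall: the Product team 304/1026 = 29.6%, the Infra team 279/1141 = 24.5% → the Product team
The Product team wins overall and in every ticket group — no reversal.

Yes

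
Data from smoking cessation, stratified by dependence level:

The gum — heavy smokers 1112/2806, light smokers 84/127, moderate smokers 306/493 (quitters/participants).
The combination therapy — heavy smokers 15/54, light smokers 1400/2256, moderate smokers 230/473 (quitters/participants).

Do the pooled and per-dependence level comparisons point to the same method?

No

Heavy smokers: the gum 1112/2806 = 39.6%, the combination therapy 15/54 = 27.8% → the gum
Light smokers: the gum 84/127 = 66.1%, the combination therapy 1400/2256 = 62.1% → the gum
Moderate smokers: the gum 306/493 = 62.1%, the combination therapy 230/473 = 48.6% → the gum
Overall: the gum 1502/3426 = 43.8%, the combination therapy 1645/2783 = 59.1% → the combination therapy
The gum wins each dependence group but the combination therapy wins overall — the comparison reverses. The gum's participants skew toward heavy smokers, which has a lower base rate.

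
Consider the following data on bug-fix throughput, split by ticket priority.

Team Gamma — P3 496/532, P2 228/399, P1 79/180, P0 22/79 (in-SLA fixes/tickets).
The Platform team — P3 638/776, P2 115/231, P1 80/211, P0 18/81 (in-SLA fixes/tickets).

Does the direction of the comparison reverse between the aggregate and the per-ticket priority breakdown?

P3: Team Gamma 496/532 = 93.2%, the Platform team 638/776 = 82.2% → Team Gamma
P2: Team Gamma 228/399 = 57.1%, the Platform team 115/231 = 49.8% → Team Gamma
P1: Team Gamma 79/180 = 43.9%, the Platform team 80/211 = 37.9% → Team Gamma
P0: Team Gamma 22/79 = 27.8%, the Platform team 18/81 = 22.2% → Team Gamma
Overall: Team Gamma 825/1190 = 69.3%, the Platform team 851/1299 = 65.5% → Team Gamma
Team Gamma wins overall and in every ticket group — no reversal.

No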